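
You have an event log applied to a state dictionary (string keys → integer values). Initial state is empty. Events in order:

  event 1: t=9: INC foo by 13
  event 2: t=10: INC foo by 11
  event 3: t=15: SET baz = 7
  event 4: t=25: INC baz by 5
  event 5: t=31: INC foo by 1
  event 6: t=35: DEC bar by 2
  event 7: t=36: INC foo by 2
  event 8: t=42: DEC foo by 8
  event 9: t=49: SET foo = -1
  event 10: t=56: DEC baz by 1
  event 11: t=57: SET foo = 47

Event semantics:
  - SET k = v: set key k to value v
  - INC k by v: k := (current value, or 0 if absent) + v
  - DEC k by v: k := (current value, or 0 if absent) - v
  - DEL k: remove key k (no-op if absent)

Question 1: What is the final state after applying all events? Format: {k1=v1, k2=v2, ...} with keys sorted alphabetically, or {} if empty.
Answer: {bar=-2, baz=11, foo=47}

Derivation:
  after event 1 (t=9: INC foo by 13): {foo=13}
  after event 2 (t=10: INC foo by 11): {foo=24}
  after event 3 (t=15: SET baz = 7): {baz=7, foo=24}
  after event 4 (t=25: INC baz by 5): {baz=12, foo=24}
  after event 5 (t=31: INC foo by 1): {baz=12, foo=25}
  after event 6 (t=35: DEC bar by 2): {bar=-2, baz=12, foo=25}
  after event 7 (t=36: INC foo by 2): {bar=-2, baz=12, foo=27}
  after event 8 (t=42: DEC foo by 8): {bar=-2, baz=12, foo=19}
  after event 9 (t=49: SET foo = -1): {bar=-2, baz=12, foo=-1}
  after event 10 (t=56: DEC baz by 1): {bar=-2, baz=11, foo=-1}
  after event 11 (t=57: SET foo = 47): {bar=-2, baz=11, foo=47}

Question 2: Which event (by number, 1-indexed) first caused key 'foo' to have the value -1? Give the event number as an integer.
Looking for first event where foo becomes -1:
  event 1: foo = 13
  event 2: foo = 24
  event 3: foo = 24
  event 4: foo = 24
  event 5: foo = 25
  event 6: foo = 25
  event 7: foo = 27
  event 8: foo = 19
  event 9: foo 19 -> -1  <-- first match

Answer: 9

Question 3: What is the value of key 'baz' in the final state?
Track key 'baz' through all 11 events:
  event 1 (t=9: INC foo by 13): baz unchanged
  event 2 (t=10: INC foo by 11): baz unchanged
  event 3 (t=15: SET baz = 7): baz (absent) -> 7
  event 4 (t=25: INC baz by 5): baz 7 -> 12
  event 5 (t=31: INC foo by 1): baz unchanged
  event 6 (t=35: DEC bar by 2): baz unchanged
  event 7 (t=36: INC foo by 2): baz unchanged
  event 8 (t=42: DEC foo by 8): baz unchanged
  event 9 (t=49: SET foo = -1): baz unchanged
  event 10 (t=56: DEC baz by 1): baz 12 -> 11
  event 11 (t=57: SET foo = 47): baz unchanged
Final: baz = 11

Answer: 11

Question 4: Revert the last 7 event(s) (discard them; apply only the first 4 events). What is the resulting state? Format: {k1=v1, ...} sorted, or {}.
Answer: {baz=12, foo=24}

Derivation:
Keep first 4 events (discard last 7):
  after event 1 (t=9: INC foo by 13): {foo=13}
  after event 2 (t=10: INC foo by 11): {foo=24}
  after event 3 (t=15: SET baz = 7): {baz=7, foo=24}
  after event 4 (t=25: INC baz by 5): {baz=12, foo=24}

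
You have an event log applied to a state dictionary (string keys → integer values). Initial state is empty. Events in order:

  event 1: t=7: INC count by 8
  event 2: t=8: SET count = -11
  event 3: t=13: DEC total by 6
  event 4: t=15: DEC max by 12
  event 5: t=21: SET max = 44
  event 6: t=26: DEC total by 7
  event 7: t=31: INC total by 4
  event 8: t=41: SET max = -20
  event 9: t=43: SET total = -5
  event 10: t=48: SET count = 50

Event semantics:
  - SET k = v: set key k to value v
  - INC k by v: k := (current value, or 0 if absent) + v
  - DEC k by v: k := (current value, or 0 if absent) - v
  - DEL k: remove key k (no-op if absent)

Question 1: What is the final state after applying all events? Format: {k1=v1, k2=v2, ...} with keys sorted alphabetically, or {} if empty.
Answer: {count=50, max=-20, total=-5}

Derivation:
  after event 1 (t=7: INC count by 8): {count=8}
  after event 2 (t=8: SET count = -11): {count=-11}
  after event 3 (t=13: DEC total by 6): {count=-11, total=-6}
  after event 4 (t=15: DEC max by 12): {count=-11, max=-12, total=-6}
  after event 5 (t=21: SET max = 44): {count=-11, max=44, total=-6}
  after event 6 (t=26: DEC total by 7): {count=-11, max=44, total=-13}
  after event 7 (t=31: INC total by 4): {count=-11, max=44, total=-9}
  after event 8 (t=41: SET max = -20): {count=-11, max=-20, total=-9}
  after event 9 (t=43: SET total = -5): {count=-11, max=-20, total=-5}
  after event 10 (t=48: SET count = 50): {count=50, max=-20, total=-5}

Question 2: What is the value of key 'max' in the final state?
Track key 'max' through all 10 events:
  event 1 (t=7: INC count by 8): max unchanged
  event 2 (t=8: SET count = -11): max unchanged
  event 3 (t=13: DEC total by 6): max unchanged
  event 4 (t=15: DEC max by 12): max (absent) -> -12
  event 5 (t=21: SET max = 44): max -12 -> 44
  event 6 (t=26: DEC total by 7): max unchanged
  event 7 (t=31: INC total by 4): max unchanged
  event 8 (t=41: SET max = -20): max 44 -> -20
  event 9 (t=43: SET total = -5): max unchanged
  event 10 (t=48: SET count = 50): max unchanged
Final: max = -20

Answer: -20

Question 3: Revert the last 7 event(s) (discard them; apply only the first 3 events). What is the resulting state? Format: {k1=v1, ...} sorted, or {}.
Keep first 3 events (discard last 7):
  after event 1 (t=7: INC count by 8): {count=8}
  after event 2 (t=8: SET count = -11): {count=-11}
  after event 3 (t=13: DEC total by 6): {count=-11, total=-6}

Answer: {count=-11, total=-6}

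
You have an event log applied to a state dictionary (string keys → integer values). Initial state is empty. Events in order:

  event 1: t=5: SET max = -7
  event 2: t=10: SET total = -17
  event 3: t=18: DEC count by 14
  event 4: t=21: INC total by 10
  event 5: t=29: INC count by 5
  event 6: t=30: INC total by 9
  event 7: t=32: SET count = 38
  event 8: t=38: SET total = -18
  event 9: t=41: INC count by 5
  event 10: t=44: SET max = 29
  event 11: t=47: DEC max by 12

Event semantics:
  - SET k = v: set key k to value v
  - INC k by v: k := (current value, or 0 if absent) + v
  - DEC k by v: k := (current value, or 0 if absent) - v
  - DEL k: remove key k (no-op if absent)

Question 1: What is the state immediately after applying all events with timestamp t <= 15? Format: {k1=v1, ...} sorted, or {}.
Apply events with t <= 15 (2 events):
  after event 1 (t=5: SET max = -7): {max=-7}
  after event 2 (t=10: SET total = -17): {max=-7, total=-17}

Answer: {max=-7, total=-17}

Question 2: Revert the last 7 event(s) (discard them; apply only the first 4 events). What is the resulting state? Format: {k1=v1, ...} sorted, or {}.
Keep first 4 events (discard last 7):
  after event 1 (t=5: SET max = -7): {max=-7}
  after event 2 (t=10: SET total = -17): {max=-7, total=-17}
  after event 3 (t=18: DEC count by 14): {count=-14, max=-7, total=-17}
  after event 4 (t=21: INC total by 10): {count=-14, max=-7, total=-7}

Answer: {count=-14, max=-7, total=-7}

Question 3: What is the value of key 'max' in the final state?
Answer: 17

Derivation:
Track key 'max' through all 11 events:
  event 1 (t=5: SET max = -7): max (absent) -> -7
  event 2 (t=10: SET total = -17): max unchanged
  event 3 (t=18: DEC count by 14): max unchanged
  event 4 (t=21: INC total by 10): max unchanged
  event 5 (t=29: INC count by 5): max unchanged
  event 6 (t=30: INC total by 9): max unchanged
  event 7 (t=32: SET count = 38): max unchanged
  event 8 (t=38: SET total = -18): max unchanged
  event 9 (t=41: INC count by 5): max unchanged
  event 10 (t=44: SET max = 29): max -7 -> 29
  event 11 (t=47: DEC max by 12): max 29 -> 17
Final: max = 17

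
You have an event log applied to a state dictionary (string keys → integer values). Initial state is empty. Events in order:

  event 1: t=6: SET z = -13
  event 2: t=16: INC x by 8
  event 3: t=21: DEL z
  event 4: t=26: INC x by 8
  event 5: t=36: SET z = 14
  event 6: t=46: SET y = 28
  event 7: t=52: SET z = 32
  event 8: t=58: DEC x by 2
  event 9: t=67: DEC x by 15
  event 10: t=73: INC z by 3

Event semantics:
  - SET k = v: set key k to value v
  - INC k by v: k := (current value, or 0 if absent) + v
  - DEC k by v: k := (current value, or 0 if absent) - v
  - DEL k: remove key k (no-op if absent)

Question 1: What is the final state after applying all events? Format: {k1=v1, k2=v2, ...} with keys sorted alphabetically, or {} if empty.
Answer: {x=-1, y=28, z=35}

Derivation:
  after event 1 (t=6: SET z = -13): {z=-13}
  after event 2 (t=16: INC x by 8): {x=8, z=-13}
  after event 3 (t=21: DEL z): {x=8}
  after event 4 (t=26: INC x by 8): {x=16}
  after event 5 (t=36: SET z = 14): {x=16, z=14}
  after event 6 (t=46: SET y = 28): {x=16, y=28, z=14}
  after event 7 (t=52: SET z = 32): {x=16, y=28, z=32}
  after event 8 (t=58: DEC x by 2): {x=14, y=28, z=32}
  after event 9 (t=67: DEC x by 15): {x=-1, y=28, z=32}
  after event 10 (t=73: INC z by 3): {x=-1, y=28, z=35}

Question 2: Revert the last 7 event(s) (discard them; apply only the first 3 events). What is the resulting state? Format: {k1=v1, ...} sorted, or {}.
Keep first 3 events (discard last 7):
  after event 1 (t=6: SET z = -13): {z=-13}
  after event 2 (t=16: INC x by 8): {x=8, z=-13}
  after event 3 (t=21: DEL z): {x=8}

Answer: {x=8}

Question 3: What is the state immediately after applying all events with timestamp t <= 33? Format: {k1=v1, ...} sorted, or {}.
Apply events with t <= 33 (4 events):
  after event 1 (t=6: SET z = -13): {z=-13}
  after event 2 (t=16: INC x by 8): {x=8, z=-13}
  after event 3 (t=21: DEL z): {x=8}
  after event 4 (t=26: INC x by 8): {x=16}

Answer: {x=16}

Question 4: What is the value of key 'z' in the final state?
Track key 'z' through all 10 events:
  event 1 (t=6: SET z = -13): z (absent) -> -13
  event 2 (t=16: INC x by 8): z unchanged
  event 3 (t=21: DEL z): z -13 -> (absent)
  event 4 (t=26: INC x by 8): z unchanged
  event 5 (t=36: SET z = 14): z (absent) -> 14
  event 6 (t=46: SET y = 28): z unchanged
  event 7 (t=52: SET z = 32): z 14 -> 32
  event 8 (t=58: DEC x by 2): z unchanged
  event 9 (t=67: DEC x by 15): z unchanged
  event 10 (t=73: INC z by 3): z 32 -> 35
Final: z = 35

Answer: 35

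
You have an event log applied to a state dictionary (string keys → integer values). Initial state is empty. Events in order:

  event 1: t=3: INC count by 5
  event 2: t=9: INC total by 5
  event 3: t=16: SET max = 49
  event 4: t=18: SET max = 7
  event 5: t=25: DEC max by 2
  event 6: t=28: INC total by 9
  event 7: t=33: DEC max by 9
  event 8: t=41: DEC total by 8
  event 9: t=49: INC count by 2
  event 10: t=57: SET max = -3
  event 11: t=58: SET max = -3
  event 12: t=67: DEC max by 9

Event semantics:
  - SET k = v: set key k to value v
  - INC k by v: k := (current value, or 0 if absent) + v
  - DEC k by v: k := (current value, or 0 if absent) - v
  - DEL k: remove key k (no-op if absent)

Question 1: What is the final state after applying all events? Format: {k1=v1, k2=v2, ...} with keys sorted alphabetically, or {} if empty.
Answer: {count=7, max=-12, total=6}

Derivation:
  after event 1 (t=3: INC count by 5): {count=5}
  after event 2 (t=9: INC total by 5): {count=5, total=5}
  after event 3 (t=16: SET max = 49): {count=5, max=49, total=5}
  after event 4 (t=18: SET max = 7): {count=5, max=7, total=5}
  after event 5 (t=25: DEC max by 2): {count=5, max=5, total=5}
  after event 6 (t=28: INC total by 9): {count=5, max=5, total=14}
  after event 7 (t=33: DEC max by 9): {count=5, max=-4, total=14}
  after event 8 (t=41: DEC total by 8): {count=5, max=-4, total=6}
  after event 9 (t=49: INC count by 2): {count=7, max=-4, total=6}
  after event 10 (t=57: SET max = -3): {count=7, max=-3, total=6}
  after event 11 (t=58: SET max = -3): {count=7, max=-3, total=6}
  after event 12 (t=67: DEC max by 9): {count=7, max=-12, total=6}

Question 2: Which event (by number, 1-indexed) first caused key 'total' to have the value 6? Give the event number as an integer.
Answer: 8

Derivation:
Looking for first event where total becomes 6:
  event 2: total = 5
  event 3: total = 5
  event 4: total = 5
  event 5: total = 5
  event 6: total = 14
  event 7: total = 14
  event 8: total 14 -> 6  <-- first match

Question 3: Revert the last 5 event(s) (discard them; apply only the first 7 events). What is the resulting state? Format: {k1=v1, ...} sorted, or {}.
Answer: {count=5, max=-4, total=14}

Derivation:
Keep first 7 events (discard last 5):
  after event 1 (t=3: INC count by 5): {count=5}
  after event 2 (t=9: INC total by 5): {count=5, total=5}
  after event 3 (t=16: SET max = 49): {count=5, max=49, total=5}
  after event 4 (t=18: SET max = 7): {count=5, max=7, total=5}
  after event 5 (t=25: DEC max by 2): {count=5, max=5, total=5}
  after event 6 (t=28: INC total by 9): {count=5, max=5, total=14}
  after event 7 (t=33: DEC max by 9): {count=5, max=-4, total=14}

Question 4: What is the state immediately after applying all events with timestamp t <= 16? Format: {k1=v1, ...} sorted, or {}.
Apply events with t <= 16 (3 events):
  after event 1 (t=3: INC count by 5): {count=5}
  after event 2 (t=9: INC total by 5): {count=5, total=5}
  after event 3 (t=16: SET max = 49): {count=5, max=49, total=5}

Answer: {count=5, max=49, total=5}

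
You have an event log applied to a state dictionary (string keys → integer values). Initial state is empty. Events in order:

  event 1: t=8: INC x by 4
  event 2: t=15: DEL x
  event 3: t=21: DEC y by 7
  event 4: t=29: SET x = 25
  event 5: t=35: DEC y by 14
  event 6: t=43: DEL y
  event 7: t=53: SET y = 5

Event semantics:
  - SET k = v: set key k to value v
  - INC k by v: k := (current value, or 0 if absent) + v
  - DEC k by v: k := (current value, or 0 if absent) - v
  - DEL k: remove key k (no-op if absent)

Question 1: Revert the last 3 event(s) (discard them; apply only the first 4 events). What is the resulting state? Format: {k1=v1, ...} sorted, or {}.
Keep first 4 events (discard last 3):
  after event 1 (t=8: INC x by 4): {x=4}
  after event 2 (t=15: DEL x): {}
  after event 3 (t=21: DEC y by 7): {y=-7}
  after event 4 (t=29: SET x = 25): {x=25, y=-7}

Answer: {x=25, y=-7}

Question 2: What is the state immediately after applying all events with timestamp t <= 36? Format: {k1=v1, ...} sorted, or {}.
Answer: {x=25, y=-21}

Derivation:
Apply events with t <= 36 (5 events):
  after event 1 (t=8: INC x by 4): {x=4}
  after event 2 (t=15: DEL x): {}
  after event 3 (t=21: DEC y by 7): {y=-7}
  after event 4 (t=29: SET x = 25): {x=25, y=-7}
  after event 5 (t=35: DEC y by 14): {x=25, y=-21}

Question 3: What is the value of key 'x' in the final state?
Track key 'x' through all 7 events:
  event 1 (t=8: INC x by 4): x (absent) -> 4
  event 2 (t=15: DEL x): x 4 -> (absent)
  event 3 (t=21: DEC y by 7): x unchanged
  event 4 (t=29: SET x = 25): x (absent) -> 25
  event 5 (t=35: DEC y by 14): x unchanged
  event 6 (t=43: DEL y): x unchanged
  event 7 (t=53: SET y = 5): x unchanged
Final: x = 25

Answer: 25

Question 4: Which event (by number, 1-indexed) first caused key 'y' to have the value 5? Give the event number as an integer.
Looking for first event where y becomes 5:
  event 3: y = -7
  event 4: y = -7
  event 5: y = -21
  event 6: y = (absent)
  event 7: y (absent) -> 5  <-- first match

Answer: 7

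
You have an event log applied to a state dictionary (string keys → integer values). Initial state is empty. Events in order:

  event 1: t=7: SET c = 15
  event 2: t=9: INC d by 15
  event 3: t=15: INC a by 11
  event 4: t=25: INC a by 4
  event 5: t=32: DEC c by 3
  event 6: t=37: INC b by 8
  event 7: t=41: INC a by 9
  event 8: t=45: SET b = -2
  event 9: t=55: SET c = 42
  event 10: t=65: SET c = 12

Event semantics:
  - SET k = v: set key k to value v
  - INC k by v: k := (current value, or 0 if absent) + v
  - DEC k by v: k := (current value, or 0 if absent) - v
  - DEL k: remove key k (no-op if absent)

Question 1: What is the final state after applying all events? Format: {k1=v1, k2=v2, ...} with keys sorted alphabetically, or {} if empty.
  after event 1 (t=7: SET c = 15): {c=15}
  after event 2 (t=9: INC d by 15): {c=15, d=15}
  after event 3 (t=15: INC a by 11): {a=11, c=15, d=15}
  after event 4 (t=25: INC a by 4): {a=15, c=15, d=15}
  after event 5 (t=32: DEC c by 3): {a=15, c=12, d=15}
  after event 6 (t=37: INC b by 8): {a=15, b=8, c=12, d=15}
  after event 7 (t=41: INC a by 9): {a=24, b=8, c=12, d=15}
  after event 8 (t=45: SET b = -2): {a=24, b=-2, c=12, d=15}
  after event 9 (t=55: SET c = 42): {a=24, b=-2, c=42, d=15}
  after event 10 (t=65: SET c = 12): {a=24, b=-2, c=12, d=15}

Answer: {a=24, b=-2, c=12, d=15}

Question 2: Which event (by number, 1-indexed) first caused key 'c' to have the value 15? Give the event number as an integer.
Looking for first event where c becomes 15:
  event 1: c (absent) -> 15  <-- first match

Answer: 1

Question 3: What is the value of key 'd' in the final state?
Answer: 15

Derivation:
Track key 'd' through all 10 events:
  event 1 (t=7: SET c = 15): d unchanged
  event 2 (t=9: INC d by 15): d (absent) -> 15
  event 3 (t=15: INC a by 11): d unchanged
  event 4 (t=25: INC a by 4): d unchanged
  event 5 (t=32: DEC c by 3): d unchanged
  event 6 (t=37: INC b by 8): d unchanged
  event 7 (t=41: INC a by 9): d unchanged
  event 8 (t=45: SET b = -2): d unchanged
  event 9 (t=55: SET c = 42): d unchanged
  event 10 (t=65: SET c = 12): d unchanged
Final: d = 15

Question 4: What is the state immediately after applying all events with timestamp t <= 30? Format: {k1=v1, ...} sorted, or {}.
Answer: {a=15, c=15, d=15}

Derivation:
Apply events with t <= 30 (4 events):
  after event 1 (t=7: SET c = 15): {c=15}
  after event 2 (t=9: INC d by 15): {c=15, d=15}
  after event 3 (t=15: INC a by 11): {a=11, c=15, d=15}
  after event 4 (t=25: INC a by 4): {a=15, c=15, d=15}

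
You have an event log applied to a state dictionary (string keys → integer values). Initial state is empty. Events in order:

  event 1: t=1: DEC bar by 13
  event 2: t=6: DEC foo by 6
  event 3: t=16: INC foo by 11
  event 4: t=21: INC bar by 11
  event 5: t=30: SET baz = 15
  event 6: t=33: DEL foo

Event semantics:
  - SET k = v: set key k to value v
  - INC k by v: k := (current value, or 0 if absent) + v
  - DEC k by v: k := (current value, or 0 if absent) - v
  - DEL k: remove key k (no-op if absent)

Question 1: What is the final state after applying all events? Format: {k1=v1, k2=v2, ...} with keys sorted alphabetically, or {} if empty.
Answer: {bar=-2, baz=15}

Derivation:
  after event 1 (t=1: DEC bar by 13): {bar=-13}
  after event 2 (t=6: DEC foo by 6): {bar=-13, foo=-6}
  after event 3 (t=16: INC foo by 11): {bar=-13, foo=5}
  after event 4 (t=21: INC bar by 11): {bar=-2, foo=5}
  after event 5 (t=30: SET baz = 15): {bar=-2, baz=15, foo=5}
  after event 6 (t=33: DEL foo): {bar=-2, baz=15}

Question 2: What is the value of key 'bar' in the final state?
Track key 'bar' through all 6 events:
  event 1 (t=1: DEC bar by 13): bar (absent) -> -13
  event 2 (t=6: DEC foo by 6): bar unchanged
  event 3 (t=16: INC foo by 11): bar unchanged
  event 4 (t=21: INC bar by 11): bar -13 -> -2
  event 5 (t=30: SET baz = 15): bar unchanged
  event 6 (t=33: DEL foo): bar unchanged
Final: bar = -2

Answer: -2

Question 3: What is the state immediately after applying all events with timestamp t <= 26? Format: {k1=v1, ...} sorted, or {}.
Answer: {bar=-2, foo=5}

Derivation:
Apply events with t <= 26 (4 events):
  after event 1 (t=1: DEC bar by 13): {bar=-13}
  after event 2 (t=6: DEC foo by 6): {bar=-13, foo=-6}
  after event 3 (t=16: INC foo by 11): {bar=-13, foo=5}
  after event 4 (t=21: INC bar by 11): {bar=-2, foo=5}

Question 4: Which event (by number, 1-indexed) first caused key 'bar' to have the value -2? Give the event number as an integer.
Looking for first event where bar becomes -2:
  event 1: bar = -13
  event 2: bar = -13
  event 3: bar = -13
  event 4: bar -13 -> -2  <-- first match

Answer: 4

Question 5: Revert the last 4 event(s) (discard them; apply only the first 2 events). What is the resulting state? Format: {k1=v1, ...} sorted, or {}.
Answer: {bar=-13, foo=-6}

Derivation:
Keep first 2 events (discard last 4):
  after event 1 (t=1: DEC bar by 13): {bar=-13}
  after event 2 (t=6: DEC foo by 6): {bar=-13, foo=-6}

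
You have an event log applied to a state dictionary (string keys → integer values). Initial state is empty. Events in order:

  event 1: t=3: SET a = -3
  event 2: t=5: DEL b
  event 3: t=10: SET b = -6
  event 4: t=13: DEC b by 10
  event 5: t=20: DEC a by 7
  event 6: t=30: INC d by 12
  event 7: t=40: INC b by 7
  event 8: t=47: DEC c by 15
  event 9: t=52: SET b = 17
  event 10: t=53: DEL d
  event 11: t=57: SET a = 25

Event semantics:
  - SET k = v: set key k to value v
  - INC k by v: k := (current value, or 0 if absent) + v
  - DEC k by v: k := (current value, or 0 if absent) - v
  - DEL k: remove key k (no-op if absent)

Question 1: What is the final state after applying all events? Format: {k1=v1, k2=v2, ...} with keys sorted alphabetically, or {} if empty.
  after event 1 (t=3: SET a = -3): {a=-3}
  after event 2 (t=5: DEL b): {a=-3}
  after event 3 (t=10: SET b = -6): {a=-3, b=-6}
  after event 4 (t=13: DEC b by 10): {a=-3, b=-16}
  after event 5 (t=20: DEC a by 7): {a=-10, b=-16}
  after event 6 (t=30: INC d by 12): {a=-10, b=-16, d=12}
  after event 7 (t=40: INC b by 7): {a=-10, b=-9, d=12}
  after event 8 (t=47: DEC c by 15): {a=-10, b=-9, c=-15, d=12}
  after event 9 (t=52: SET b = 17): {a=-10, b=17, c=-15, d=12}
  after event 10 (t=53: DEL d): {a=-10, b=17, c=-15}
  after event 11 (t=57: SET a = 25): {a=25, b=17, c=-15}

Answer: {a=25, b=17, c=-15}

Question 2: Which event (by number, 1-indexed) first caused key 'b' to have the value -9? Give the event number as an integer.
Looking for first event where b becomes -9:
  event 3: b = -6
  event 4: b = -16
  event 5: b = -16
  event 6: b = -16
  event 7: b -16 -> -9  <-- first match

Answer: 7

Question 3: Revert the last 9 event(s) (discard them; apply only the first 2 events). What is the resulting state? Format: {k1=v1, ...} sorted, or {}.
Answer: {a=-3}

Derivation:
Keep first 2 events (discard last 9):
  after event 1 (t=3: SET a = -3): {a=-3}
  after event 2 (t=5: DEL b): {a=-3}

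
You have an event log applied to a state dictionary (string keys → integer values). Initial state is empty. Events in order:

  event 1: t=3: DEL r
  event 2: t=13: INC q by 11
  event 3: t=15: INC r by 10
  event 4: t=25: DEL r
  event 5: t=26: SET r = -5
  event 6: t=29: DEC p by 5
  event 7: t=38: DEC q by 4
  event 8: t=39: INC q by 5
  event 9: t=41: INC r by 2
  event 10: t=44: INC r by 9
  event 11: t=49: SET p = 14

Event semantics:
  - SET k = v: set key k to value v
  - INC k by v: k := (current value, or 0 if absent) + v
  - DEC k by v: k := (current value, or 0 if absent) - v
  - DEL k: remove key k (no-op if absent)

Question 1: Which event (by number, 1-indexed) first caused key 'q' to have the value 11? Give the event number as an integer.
Answer: 2

Derivation:
Looking for first event where q becomes 11:
  event 2: q (absent) -> 11  <-- first match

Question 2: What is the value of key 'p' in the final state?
Track key 'p' through all 11 events:
  event 1 (t=3: DEL r): p unchanged
  event 2 (t=13: INC q by 11): p unchanged
  event 3 (t=15: INC r by 10): p unchanged
  event 4 (t=25: DEL r): p unchanged
  event 5 (t=26: SET r = -5): p unchanged
  event 6 (t=29: DEC p by 5): p (absent) -> -5
  event 7 (t=38: DEC q by 4): p unchanged
  event 8 (t=39: INC q by 5): p unchanged
  event 9 (t=41: INC r by 2): p unchanged
  event 10 (t=44: INC r by 9): p unchanged
  event 11 (t=49: SET p = 14): p -5 -> 14
Final: p = 14

Answer: 14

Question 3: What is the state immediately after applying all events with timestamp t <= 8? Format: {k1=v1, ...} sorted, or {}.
Apply events with t <= 8 (1 events):
  after event 1 (t=3: DEL r): {}

Answer: {}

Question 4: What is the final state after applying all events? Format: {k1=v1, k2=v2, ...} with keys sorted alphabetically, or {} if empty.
Answer: {p=14, q=12, r=6}

Derivation:
  after event 1 (t=3: DEL r): {}
  after event 2 (t=13: INC q by 11): {q=11}
  after event 3 (t=15: INC r by 10): {q=11, r=10}
  after event 4 (t=25: DEL r): {q=11}
  after event 5 (t=26: SET r = -5): {q=11, r=-5}
  after event 6 (t=29: DEC p by 5): {p=-5, q=11, r=-5}
  after event 7 (t=38: DEC q by 4): {p=-5, q=7, r=-5}
  after event 8 (t=39: INC q by 5): {p=-5, q=12, r=-5}
  after event 9 (t=41: INC r by 2): {p=-5, q=12, r=-3}
  after event 10 (t=44: INC r by 9): {p=-5, q=12, r=6}
  after event 11 (t=49: SET p = 14): {p=14, q=12, r=6}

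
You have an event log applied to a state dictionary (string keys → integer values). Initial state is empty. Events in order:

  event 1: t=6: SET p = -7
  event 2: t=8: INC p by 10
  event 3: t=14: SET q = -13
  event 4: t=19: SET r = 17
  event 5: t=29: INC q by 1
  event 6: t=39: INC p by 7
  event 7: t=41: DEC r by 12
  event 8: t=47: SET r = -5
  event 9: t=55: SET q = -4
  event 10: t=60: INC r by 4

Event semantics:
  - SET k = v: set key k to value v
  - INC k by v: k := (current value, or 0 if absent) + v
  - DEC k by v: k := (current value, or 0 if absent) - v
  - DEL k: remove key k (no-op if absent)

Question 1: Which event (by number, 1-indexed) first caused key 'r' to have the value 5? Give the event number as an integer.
Looking for first event where r becomes 5:
  event 4: r = 17
  event 5: r = 17
  event 6: r = 17
  event 7: r 17 -> 5  <-- first match

Answer: 7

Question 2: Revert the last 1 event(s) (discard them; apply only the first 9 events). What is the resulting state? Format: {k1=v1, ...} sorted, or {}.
Answer: {p=10, q=-4, r=-5}

Derivation:
Keep first 9 events (discard last 1):
  after event 1 (t=6: SET p = -7): {p=-7}
  after event 2 (t=8: INC p by 10): {p=3}
  after event 3 (t=14: SET q = -13): {p=3, q=-13}
  after event 4 (t=19: SET r = 17): {p=3, q=-13, r=17}
  after event 5 (t=29: INC q by 1): {p=3, q=-12, r=17}
  after event 6 (t=39: INC p by 7): {p=10, q=-12, r=17}
  after event 7 (t=41: DEC r by 12): {p=10, q=-12, r=5}
  after event 8 (t=47: SET r = -5): {p=10, q=-12, r=-5}
  after event 9 (t=55: SET q = -4): {p=10, q=-4, r=-5}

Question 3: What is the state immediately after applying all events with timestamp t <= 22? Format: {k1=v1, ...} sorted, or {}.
Apply events with t <= 22 (4 events):
  after event 1 (t=6: SET p = -7): {p=-7}
  after event 2 (t=8: INC p by 10): {p=3}
  after event 3 (t=14: SET q = -13): {p=3, q=-13}
  after event 4 (t=19: SET r = 17): {p=3, q=-13, r=17}

Answer: {p=3, q=-13, r=17}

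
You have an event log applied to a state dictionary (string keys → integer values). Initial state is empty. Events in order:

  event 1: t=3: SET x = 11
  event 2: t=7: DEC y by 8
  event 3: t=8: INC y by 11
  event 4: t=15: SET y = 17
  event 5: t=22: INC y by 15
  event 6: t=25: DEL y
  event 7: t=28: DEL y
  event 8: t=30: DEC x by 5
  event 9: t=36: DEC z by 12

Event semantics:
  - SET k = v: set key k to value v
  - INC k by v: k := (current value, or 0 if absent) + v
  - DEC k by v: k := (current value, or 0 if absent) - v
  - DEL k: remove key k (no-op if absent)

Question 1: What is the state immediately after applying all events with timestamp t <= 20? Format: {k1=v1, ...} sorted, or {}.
Apply events with t <= 20 (4 events):
  after event 1 (t=3: SET x = 11): {x=11}
  after event 2 (t=7: DEC y by 8): {x=11, y=-8}
  after event 3 (t=8: INC y by 11): {x=11, y=3}
  after event 4 (t=15: SET y = 17): {x=11, y=17}

Answer: {x=11, y=17}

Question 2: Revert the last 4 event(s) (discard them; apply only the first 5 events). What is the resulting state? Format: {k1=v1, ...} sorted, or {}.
Answer: {x=11, y=32}

Derivation:
Keep first 5 events (discard last 4):
  after event 1 (t=3: SET x = 11): {x=11}
  after event 2 (t=7: DEC y by 8): {x=11, y=-8}
  after event 3 (t=8: INC y by 11): {x=11, y=3}
  after event 4 (t=15: SET y = 17): {x=11, y=17}
  after event 5 (t=22: INC y by 15): {x=11, y=32}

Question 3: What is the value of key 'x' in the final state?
Answer: 6

Derivation:
Track key 'x' through all 9 events:
  event 1 (t=3: SET x = 11): x (absent) -> 11
  event 2 (t=7: DEC y by 8): x unchanged
  event 3 (t=8: INC y by 11): x unchanged
  event 4 (t=15: SET y = 17): x unchanged
  event 5 (t=22: INC y by 15): x unchanged
  event 6 (t=25: DEL y): x unchanged
  event 7 (t=28: DEL y): x unchanged
  event 8 (t=30: DEC x by 5): x 11 -> 6
  event 9 (t=36: DEC z by 12): x unchanged
Final: x = 6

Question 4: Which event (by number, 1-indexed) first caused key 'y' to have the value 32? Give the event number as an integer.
Looking for first event where y becomes 32:
  event 2: y = -8
  event 3: y = 3
  event 4: y = 17
  event 5: y 17 -> 32  <-- first match

Answer: 5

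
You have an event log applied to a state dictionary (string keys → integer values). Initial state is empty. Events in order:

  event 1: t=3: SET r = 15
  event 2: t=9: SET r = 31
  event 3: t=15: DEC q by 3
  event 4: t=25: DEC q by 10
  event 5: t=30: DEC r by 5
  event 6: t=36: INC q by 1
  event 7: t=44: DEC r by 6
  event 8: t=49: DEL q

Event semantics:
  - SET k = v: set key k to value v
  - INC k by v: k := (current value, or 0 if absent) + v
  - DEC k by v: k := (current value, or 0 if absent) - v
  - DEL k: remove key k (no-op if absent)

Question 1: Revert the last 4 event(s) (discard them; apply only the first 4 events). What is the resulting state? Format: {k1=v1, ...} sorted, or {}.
Keep first 4 events (discard last 4):
  after event 1 (t=3: SET r = 15): {r=15}
  after event 2 (t=9: SET r = 31): {r=31}
  after event 3 (t=15: DEC q by 3): {q=-3, r=31}
  after event 4 (t=25: DEC q by 10): {q=-13, r=31}

Answer: {q=-13, r=31}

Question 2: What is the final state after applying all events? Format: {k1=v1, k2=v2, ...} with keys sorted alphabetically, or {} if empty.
Answer: {r=20}

Derivation:
  after event 1 (t=3: SET r = 15): {r=15}
  after event 2 (t=9: SET r = 31): {r=31}
  after event 3 (t=15: DEC q by 3): {q=-3, r=31}
  after event 4 (t=25: DEC q by 10): {q=-13, r=31}
  after event 5 (t=30: DEC r by 5): {q=-13, r=26}
  after event 6 (t=36: INC q by 1): {q=-12, r=26}
  after event 7 (t=44: DEC r by 6): {q=-12, r=20}
  after event 8 (t=49: DEL q): {r=20}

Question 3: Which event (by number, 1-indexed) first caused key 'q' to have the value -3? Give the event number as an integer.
Answer: 3

Derivation:
Looking for first event where q becomes -3:
  event 3: q (absent) -> -3  <-- first match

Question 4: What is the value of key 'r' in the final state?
Track key 'r' through all 8 events:
  event 1 (t=3: SET r = 15): r (absent) -> 15
  event 2 (t=9: SET r = 31): r 15 -> 31
  event 3 (t=15: DEC q by 3): r unchanged
  event 4 (t=25: DEC q by 10): r unchanged
  event 5 (t=30: DEC r by 5): r 31 -> 26
  event 6 (t=36: INC q by 1): r unchanged
  event 7 (t=44: DEC r by 6): r 26 -> 20
  event 8 (t=49: DEL q): r unchanged
Final: r = 20

Answer: 20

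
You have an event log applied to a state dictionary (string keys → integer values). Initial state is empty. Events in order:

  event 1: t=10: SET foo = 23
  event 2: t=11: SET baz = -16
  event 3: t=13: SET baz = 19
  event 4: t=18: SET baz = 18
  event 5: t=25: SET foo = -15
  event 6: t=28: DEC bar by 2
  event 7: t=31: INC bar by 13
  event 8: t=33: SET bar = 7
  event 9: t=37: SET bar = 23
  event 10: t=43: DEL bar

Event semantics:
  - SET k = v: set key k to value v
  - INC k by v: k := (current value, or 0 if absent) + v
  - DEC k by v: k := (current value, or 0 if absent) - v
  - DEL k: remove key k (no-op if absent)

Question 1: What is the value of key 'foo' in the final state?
Track key 'foo' through all 10 events:
  event 1 (t=10: SET foo = 23): foo (absent) -> 23
  event 2 (t=11: SET baz = -16): foo unchanged
  event 3 (t=13: SET baz = 19): foo unchanged
  event 4 (t=18: SET baz = 18): foo unchanged
  event 5 (t=25: SET foo = -15): foo 23 -> -15
  event 6 (t=28: DEC bar by 2): foo unchanged
  event 7 (t=31: INC bar by 13): foo unchanged
  event 8 (t=33: SET bar = 7): foo unchanged
  event 9 (t=37: SET bar = 23): foo unchanged
  event 10 (t=43: DEL bar): foo unchanged
Final: foo = -15

Answer: -15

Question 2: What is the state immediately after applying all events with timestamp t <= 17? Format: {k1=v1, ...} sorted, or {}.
Answer: {baz=19, foo=23}

Derivation:
Apply events with t <= 17 (3 events):
  after event 1 (t=10: SET foo = 23): {foo=23}
  after event 2 (t=11: SET baz = -16): {baz=-16, foo=23}
  after event 3 (t=13: SET baz = 19): {baz=19, foo=23}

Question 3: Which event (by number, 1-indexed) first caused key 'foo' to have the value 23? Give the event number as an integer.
Answer: 1

Derivation:
Looking for first event where foo becomes 23:
  event 1: foo (absent) -> 23  <-- first match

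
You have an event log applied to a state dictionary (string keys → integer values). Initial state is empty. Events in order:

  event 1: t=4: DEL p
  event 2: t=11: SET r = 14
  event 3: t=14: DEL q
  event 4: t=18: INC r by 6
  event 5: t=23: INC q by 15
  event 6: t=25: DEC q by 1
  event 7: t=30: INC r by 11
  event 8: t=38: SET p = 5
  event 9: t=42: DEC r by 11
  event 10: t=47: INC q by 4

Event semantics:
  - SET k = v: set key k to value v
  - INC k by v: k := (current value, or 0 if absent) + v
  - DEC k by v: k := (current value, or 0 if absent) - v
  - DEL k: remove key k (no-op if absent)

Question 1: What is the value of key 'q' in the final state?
Answer: 18

Derivation:
Track key 'q' through all 10 events:
  event 1 (t=4: DEL p): q unchanged
  event 2 (t=11: SET r = 14): q unchanged
  event 3 (t=14: DEL q): q (absent) -> (absent)
  event 4 (t=18: INC r by 6): q unchanged
  event 5 (t=23: INC q by 15): q (absent) -> 15
  event 6 (t=25: DEC q by 1): q 15 -> 14
  event 7 (t=30: INC r by 11): q unchanged
  event 8 (t=38: SET p = 5): q unchanged
  event 9 (t=42: DEC r by 11): q unchanged
  event 10 (t=47: INC q by 4): q 14 -> 18
Final: q = 18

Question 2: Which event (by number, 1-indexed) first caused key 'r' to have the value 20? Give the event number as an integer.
Looking for first event where r becomes 20:
  event 2: r = 14
  event 3: r = 14
  event 4: r 14 -> 20  <-- first match

Answer: 4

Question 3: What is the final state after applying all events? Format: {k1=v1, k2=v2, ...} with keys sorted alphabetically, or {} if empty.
  after event 1 (t=4: DEL p): {}
  after event 2 (t=11: SET r = 14): {r=14}
  after event 3 (t=14: DEL q): {r=14}
  after event 4 (t=18: INC r by 6): {r=20}
  after event 5 (t=23: INC q by 15): {q=15, r=20}
  after event 6 (t=25: DEC q by 1): {q=14, r=20}
  after event 7 (t=30: INC r by 11): {q=14, r=31}
  after event 8 (t=38: SET p = 5): {p=5, q=14, r=31}
  after event 9 (t=42: DEC r by 11): {p=5, q=14, r=20}
  after event 10 (t=47: INC q by 4): {p=5, q=18, r=20}

Answer: {p=5, q=18, r=20}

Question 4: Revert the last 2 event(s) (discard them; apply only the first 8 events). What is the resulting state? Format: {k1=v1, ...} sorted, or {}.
Keep first 8 events (discard last 2):
  after event 1 (t=4: DEL p): {}
  after event 2 (t=11: SET r = 14): {r=14}
  after event 3 (t=14: DEL q): {r=14}
  after event 4 (t=18: INC r by 6): {r=20}
  after event 5 (t=23: INC q by 15): {q=15, r=20}
  after event 6 (t=25: DEC q by 1): {q=14, r=20}
  after event 7 (t=30: INC r by 11): {q=14, r=31}
  after event 8 (t=38: SET p = 5): {p=5, q=14, r=31}

Answer: {p=5, q=14, r=31}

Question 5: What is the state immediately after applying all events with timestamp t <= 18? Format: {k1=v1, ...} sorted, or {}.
Answer: {r=20}

Derivation:
Apply events with t <= 18 (4 events):
  after event 1 (t=4: DEL p): {}
  after event 2 (t=11: SET r = 14): {r=14}
  after event 3 (t=14: DEL q): {r=14}
  after event 4 (t=18: INC r by 6): {r=20}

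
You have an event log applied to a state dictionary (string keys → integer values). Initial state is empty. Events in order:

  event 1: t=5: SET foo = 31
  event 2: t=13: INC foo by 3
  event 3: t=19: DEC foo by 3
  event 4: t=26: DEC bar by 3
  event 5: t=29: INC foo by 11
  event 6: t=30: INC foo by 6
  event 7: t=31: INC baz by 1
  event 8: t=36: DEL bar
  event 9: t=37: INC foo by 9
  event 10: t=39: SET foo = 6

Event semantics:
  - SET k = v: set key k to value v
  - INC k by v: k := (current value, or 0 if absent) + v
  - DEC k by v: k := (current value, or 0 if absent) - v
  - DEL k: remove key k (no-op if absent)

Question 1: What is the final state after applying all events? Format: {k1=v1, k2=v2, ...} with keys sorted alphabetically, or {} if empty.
Answer: {baz=1, foo=6}

Derivation:
  after event 1 (t=5: SET foo = 31): {foo=31}
  after event 2 (t=13: INC foo by 3): {foo=34}
  after event 3 (t=19: DEC foo by 3): {foo=31}
  after event 4 (t=26: DEC bar by 3): {bar=-3, foo=31}
  after event 5 (t=29: INC foo by 11): {bar=-3, foo=42}
  after event 6 (t=30: INC foo by 6): {bar=-3, foo=48}
  after event 7 (t=31: INC baz by 1): {bar=-3, baz=1, foo=48}
  after event 8 (t=36: DEL bar): {baz=1, foo=48}
  after event 9 (t=37: INC foo by 9): {baz=1, foo=57}
  after event 10 (t=39: SET foo = 6): {baz=1, foo=6}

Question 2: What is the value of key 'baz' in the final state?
Answer: 1

Derivation:
Track key 'baz' through all 10 events:
  event 1 (t=5: SET foo = 31): baz unchanged
  event 2 (t=13: INC foo by 3): baz unchanged
  event 3 (t=19: DEC foo by 3): baz unchanged
  event 4 (t=26: DEC bar by 3): baz unchanged
  event 5 (t=29: INC foo by 11): baz unchanged
  event 6 (t=30: INC foo by 6): baz unchanged
  event 7 (t=31: INC baz by 1): baz (absent) -> 1
  event 8 (t=36: DEL bar): baz unchanged
  event 9 (t=37: INC foo by 9): baz unchanged
  event 10 (t=39: SET foo = 6): baz unchanged
Final: baz = 1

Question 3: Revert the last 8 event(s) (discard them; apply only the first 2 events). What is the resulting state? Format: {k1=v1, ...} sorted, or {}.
Keep first 2 events (discard last 8):
  after event 1 (t=5: SET foo = 31): {foo=31}
  after event 2 (t=13: INC foo by 3): {foo=34}

Answer: {foo=34}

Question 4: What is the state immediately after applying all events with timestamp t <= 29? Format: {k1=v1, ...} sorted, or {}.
Apply events with t <= 29 (5 events):
  after event 1 (t=5: SET foo = 31): {foo=31}
  after event 2 (t=13: INC foo by 3): {foo=34}
  after event 3 (t=19: DEC foo by 3): {foo=31}
  after event 4 (t=26: DEC bar by 3): {bar=-3, foo=31}
  after event 5 (t=29: INC foo by 11): {bar=-3, foo=42}

Answer: {bar=-3, foo=42}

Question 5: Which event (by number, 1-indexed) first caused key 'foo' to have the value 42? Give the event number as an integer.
Answer: 5

Derivation:
Looking for first event where foo becomes 42:
  event 1: foo = 31
  event 2: foo = 34
  event 3: foo = 31
  event 4: foo = 31
  event 5: foo 31 -> 42  <-- first match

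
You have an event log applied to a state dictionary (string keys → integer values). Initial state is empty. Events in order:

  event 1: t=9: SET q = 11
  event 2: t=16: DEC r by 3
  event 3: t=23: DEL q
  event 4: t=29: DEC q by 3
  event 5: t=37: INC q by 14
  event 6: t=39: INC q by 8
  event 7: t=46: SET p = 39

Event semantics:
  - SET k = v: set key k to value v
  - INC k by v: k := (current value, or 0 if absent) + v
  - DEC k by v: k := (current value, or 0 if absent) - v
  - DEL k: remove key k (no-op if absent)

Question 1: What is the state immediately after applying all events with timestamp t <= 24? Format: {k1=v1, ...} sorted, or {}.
Answer: {r=-3}

Derivation:
Apply events with t <= 24 (3 events):
  after event 1 (t=9: SET q = 11): {q=11}
  after event 2 (t=16: DEC r by 3): {q=11, r=-3}
  after event 3 (t=23: DEL q): {r=-3}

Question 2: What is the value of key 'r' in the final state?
Answer: -3

Derivation:
Track key 'r' through all 7 events:
  event 1 (t=9: SET q = 11): r unchanged
  event 2 (t=16: DEC r by 3): r (absent) -> -3
  event 3 (t=23: DEL q): r unchanged
  event 4 (t=29: DEC q by 3): r unchanged
  event 5 (t=37: INC q by 14): r unchanged
  event 6 (t=39: INC q by 8): r unchanged
  event 7 (t=46: SET p = 39): r unchanged
Final: r = -3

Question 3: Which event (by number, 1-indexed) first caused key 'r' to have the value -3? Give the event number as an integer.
Looking for first event where r becomes -3:
  event 2: r (absent) -> -3  <-- first match

Answer: 2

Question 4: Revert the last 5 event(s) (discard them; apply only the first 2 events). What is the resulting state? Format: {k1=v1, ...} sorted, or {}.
Answer: {q=11, r=-3}

Derivation:
Keep first 2 events (discard last 5):
  after event 1 (t=9: SET q = 11): {q=11}
  after event 2 (t=16: DEC r by 3): {q=11, r=-3}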